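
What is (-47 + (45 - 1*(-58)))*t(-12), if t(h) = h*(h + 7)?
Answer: 3360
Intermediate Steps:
t(h) = h*(7 + h)
(-47 + (45 - 1*(-58)))*t(-12) = (-47 + (45 - 1*(-58)))*(-12*(7 - 12)) = (-47 + (45 + 58))*(-12*(-5)) = (-47 + 103)*60 = 56*60 = 3360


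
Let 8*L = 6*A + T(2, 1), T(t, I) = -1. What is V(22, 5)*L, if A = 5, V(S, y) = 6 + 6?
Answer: 87/2 ≈ 43.500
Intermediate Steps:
V(S, y) = 12
L = 29/8 (L = (6*5 - 1)/8 = (30 - 1)/8 = (1/8)*29 = 29/8 ≈ 3.6250)
V(22, 5)*L = 12*(29/8) = 87/2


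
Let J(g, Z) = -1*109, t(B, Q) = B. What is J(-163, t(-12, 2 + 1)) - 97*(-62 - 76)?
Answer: 13277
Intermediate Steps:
J(g, Z) = -109
J(-163, t(-12, 2 + 1)) - 97*(-62 - 76) = -109 - 97*(-62 - 76) = -109 - 97*(-138) = -109 + 13386 = 13277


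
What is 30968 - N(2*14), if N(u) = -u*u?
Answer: 31752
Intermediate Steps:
N(u) = -u²
30968 - N(2*14) = 30968 - (-1)*(2*14)² = 30968 - (-1)*28² = 30968 - (-1)*784 = 30968 - 1*(-784) = 30968 + 784 = 31752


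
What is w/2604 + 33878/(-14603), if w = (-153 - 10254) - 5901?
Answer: -27197003/3168851 ≈ -8.5826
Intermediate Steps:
w = -16308 (w = -10407 - 5901 = -16308)
w/2604 + 33878/(-14603) = -16308/2604 + 33878/(-14603) = -16308*1/2604 + 33878*(-1/14603) = -1359/217 - 33878/14603 = -27197003/3168851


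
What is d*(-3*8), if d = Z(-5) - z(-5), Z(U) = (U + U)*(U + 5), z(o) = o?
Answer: -120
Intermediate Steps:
Z(U) = 2*U*(5 + U) (Z(U) = (2*U)*(5 + U) = 2*U*(5 + U))
d = 5 (d = 2*(-5)*(5 - 5) - 1*(-5) = 2*(-5)*0 + 5 = 0 + 5 = 5)
d*(-3*8) = 5*(-3*8) = 5*(-24) = -120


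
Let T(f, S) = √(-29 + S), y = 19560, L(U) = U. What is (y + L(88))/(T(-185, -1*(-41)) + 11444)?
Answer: 56212928/32741281 - 9824*√3/32741281 ≈ 1.7164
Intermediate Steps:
(y + L(88))/(T(-185, -1*(-41)) + 11444) = (19560 + 88)/(√(-29 - 1*(-41)) + 11444) = 19648/(√(-29 + 41) + 11444) = 19648/(√12 + 11444) = 19648/(2*√3 + 11444) = 19648/(11444 + 2*√3)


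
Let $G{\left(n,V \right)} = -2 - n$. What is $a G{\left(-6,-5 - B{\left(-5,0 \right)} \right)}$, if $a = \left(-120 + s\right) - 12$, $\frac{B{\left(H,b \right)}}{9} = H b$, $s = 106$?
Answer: $-104$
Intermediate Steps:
$B{\left(H,b \right)} = 9 H b$
$a = -26$ ($a = \left(-120 + 106\right) - 12 = -14 - 12 = -26$)
$a G{\left(-6,-5 - B{\left(-5,0 \right)} \right)} = - 26 \left(-2 - -6\right) = - 26 \left(-2 + 6\right) = \left(-26\right) 4 = -104$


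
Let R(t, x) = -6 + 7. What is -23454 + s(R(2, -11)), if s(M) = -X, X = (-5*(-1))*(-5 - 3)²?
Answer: -23774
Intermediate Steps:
R(t, x) = 1
X = 320 (X = 5*(-8)² = 5*64 = 320)
s(M) = -320 (s(M) = -1*320 = -320)
-23454 + s(R(2, -11)) = -23454 - 320 = -23774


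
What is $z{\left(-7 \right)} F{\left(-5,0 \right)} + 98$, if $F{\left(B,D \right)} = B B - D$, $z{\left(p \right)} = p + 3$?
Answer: $-2$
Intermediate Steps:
$z{\left(p \right)} = 3 + p$
$F{\left(B,D \right)} = B^{2} - D$
$z{\left(-7 \right)} F{\left(-5,0 \right)} + 98 = \left(3 - 7\right) \left(\left(-5\right)^{2} - 0\right) + 98 = - 4 \left(25 + 0\right) + 98 = \left(-4\right) 25 + 98 = -100 + 98 = -2$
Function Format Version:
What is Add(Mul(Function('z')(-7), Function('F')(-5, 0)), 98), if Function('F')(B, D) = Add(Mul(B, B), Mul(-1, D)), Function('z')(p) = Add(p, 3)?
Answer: -2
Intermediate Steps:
Function('z')(p) = Add(3, p)
Function('F')(B, D) = Add(Pow(B, 2), Mul(-1, D))
Add(Mul(Function('z')(-7), Function('F')(-5, 0)), 98) = Add(Mul(Add(3, -7), Add(Pow(-5, 2), Mul(-1, 0))), 98) = Add(Mul(-4, Add(25, 0)), 98) = Add(Mul(-4, 25), 98) = Add(-100, 98) = -2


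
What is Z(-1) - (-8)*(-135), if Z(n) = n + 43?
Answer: -1038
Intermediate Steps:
Z(n) = 43 + n
Z(-1) - (-8)*(-135) = (43 - 1) - (-8)*(-135) = 42 - 1*1080 = 42 - 1080 = -1038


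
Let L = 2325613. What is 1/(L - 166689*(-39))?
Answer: 1/8826484 ≈ 1.1330e-7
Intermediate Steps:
1/(L - 166689*(-39)) = 1/(2325613 - 166689*(-39)) = 1/(2325613 + 6500871) = 1/8826484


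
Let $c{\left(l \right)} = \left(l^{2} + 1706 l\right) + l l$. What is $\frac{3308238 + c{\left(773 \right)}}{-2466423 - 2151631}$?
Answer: $- \frac{2911017}{2309027} \approx -1.2607$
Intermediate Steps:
$c{\left(l \right)} = 2 l^{2} + 1706 l$ ($c{\left(l \right)} = \left(l^{2} + 1706 l\right) + l^{2} = 2 l^{2} + 1706 l$)
$\frac{3308238 + c{\left(773 \right)}}{-2466423 - 2151631} = \frac{3308238 + 2 \cdot 773 \left(853 + 773\right)}{-2466423 - 2151631} = \frac{3308238 + 2 \cdot 773 \cdot 1626}{-4618054} = \left(3308238 + 2513796\right) \left(- \frac{1}{4618054}\right) = 5822034 \left(- \frac{1}{4618054}\right) = - \frac{2911017}{2309027}$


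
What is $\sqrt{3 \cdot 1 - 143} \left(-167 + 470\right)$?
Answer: $606 i \sqrt{35} \approx 3585.1 i$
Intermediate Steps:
$\sqrt{3 \cdot 1 - 143} \left(-167 + 470\right) = \sqrt{3 - 143} \cdot 303 = \sqrt{-140} \cdot 303 = 2 i \sqrt{35} \cdot 303 = 606 i \sqrt{35}$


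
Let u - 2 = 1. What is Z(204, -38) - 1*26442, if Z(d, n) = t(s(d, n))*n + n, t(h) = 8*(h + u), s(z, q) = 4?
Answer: -28608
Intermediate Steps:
u = 3 (u = 2 + 1 = 3)
t(h) = 24 + 8*h (t(h) = 8*(h + 3) = 8*(3 + h) = 24 + 8*h)
Z(d, n) = 57*n (Z(d, n) = (24 + 8*4)*n + n = (24 + 32)*n + n = 56*n + n = 57*n)
Z(204, -38) - 1*26442 = 57*(-38) - 1*26442 = -2166 - 26442 = -28608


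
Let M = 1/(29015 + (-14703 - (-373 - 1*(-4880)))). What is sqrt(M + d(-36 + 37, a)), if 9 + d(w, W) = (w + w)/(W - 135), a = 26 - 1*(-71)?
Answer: I*sqrt(314175526095)/186295 ≈ 3.0087*I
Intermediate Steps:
a = 97 (a = 26 + 71 = 97)
d(w, W) = -9 + 2*w/(-135 + W) (d(w, W) = -9 + (w + w)/(W - 135) = -9 + (2*w)/(-135 + W) = -9 + 2*w/(-135 + W))
M = 1/9805 (M = 1/(29015 + (-14703 - (-373 + 4880))) = 1/(29015 + (-14703 - 1*4507)) = 1/(29015 + (-14703 - 4507)) = 1/(29015 - 19210) = 1/9805 ≈ 0.00010199)
sqrt(M + d(-36 + 37, a)) = sqrt(1/9805 + (1215 - 9*97 + 2*(-36 + 37))/(-135 + 97)) = sqrt(1/9805 + (1215 - 873 + 2*1)/(-38)) = sqrt(1/9805 - (1215 - 873 + 2)/38) = sqrt(1/9805 - 1/38*344) = sqrt(1/9805 - 172/19) = sqrt(-1686441/186295) = I*sqrt(314175526095)/186295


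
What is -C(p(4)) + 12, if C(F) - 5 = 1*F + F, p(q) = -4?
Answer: 15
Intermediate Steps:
C(F) = 5 + 2*F (C(F) = 5 + (1*F + F) = 5 + (F + F) = 5 + 2*F)
-C(p(4)) + 12 = -(5 + 2*(-4)) + 12 = -(5 - 8) + 12 = -1*(-3) + 12 = 3 + 12 = 15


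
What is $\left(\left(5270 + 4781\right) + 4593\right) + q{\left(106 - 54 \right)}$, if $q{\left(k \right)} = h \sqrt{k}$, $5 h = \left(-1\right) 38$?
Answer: $14644 - \frac{76 \sqrt{13}}{5} \approx 14589.0$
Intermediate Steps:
$h = - \frac{38}{5}$ ($h = \frac{\left(-1\right) 38}{5} = \frac{1}{5} \left(-38\right) = - \frac{38}{5} \approx -7.6$)
$q{\left(k \right)} = - \frac{38 \sqrt{k}}{5}$
$\left(\left(5270 + 4781\right) + 4593\right) + q{\left(106 - 54 \right)} = \left(\left(5270 + 4781\right) + 4593\right) - \frac{38 \sqrt{106 - 54}}{5} = \left(10051 + 4593\right) - \frac{38 \sqrt{106 - 54}}{5} = 14644 - \frac{38 \sqrt{52}}{5} = 14644 - \frac{38 \cdot 2 \sqrt{13}}{5} = 14644 - \frac{76 \sqrt{13}}{5}$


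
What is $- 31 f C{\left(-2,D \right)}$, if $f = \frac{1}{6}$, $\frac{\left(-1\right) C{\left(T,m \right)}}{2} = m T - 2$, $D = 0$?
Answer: $- \frac{62}{3} \approx -20.667$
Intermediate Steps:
$C{\left(T,m \right)} = 4 - 2 T m$ ($C{\left(T,m \right)} = - 2 \left(m T - 2\right) = - 2 \left(T m - 2\right) = - 2 \left(-2 + T m\right) = 4 - 2 T m$)
$f = \frac{1}{6} \approx 0.16667$
$- 31 f C{\left(-2,D \right)} = \left(-31\right) \frac{1}{6} \left(4 - \left(-4\right) 0\right) = - \frac{31 \left(4 + 0\right)}{6} = \left(- \frac{31}{6}\right) 4 = - \frac{62}{3}$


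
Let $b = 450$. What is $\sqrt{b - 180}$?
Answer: $3 \sqrt{30} \approx 16.432$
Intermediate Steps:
$\sqrt{b - 180} = \sqrt{450 - 180} = \sqrt{270} = 3 \sqrt{30}$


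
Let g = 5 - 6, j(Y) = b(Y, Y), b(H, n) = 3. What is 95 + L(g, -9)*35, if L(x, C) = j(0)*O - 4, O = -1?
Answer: -150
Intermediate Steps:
j(Y) = 3
g = -1
L(x, C) = -7 (L(x, C) = 3*(-1) - 4 = -3 - 4 = -7)
95 + L(g, -9)*35 = 95 - 7*35 = 95 - 245 = -150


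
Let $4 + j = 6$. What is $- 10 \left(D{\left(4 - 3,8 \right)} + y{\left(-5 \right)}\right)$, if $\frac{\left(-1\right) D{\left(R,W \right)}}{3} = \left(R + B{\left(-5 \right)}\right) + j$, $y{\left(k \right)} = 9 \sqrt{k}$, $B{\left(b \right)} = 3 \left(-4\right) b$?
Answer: $1890 - 90 i \sqrt{5} \approx 1890.0 - 201.25 i$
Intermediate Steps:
$j = 2$ ($j = -4 + 6 = 2$)
$B{\left(b \right)} = - 12 b$
$D{\left(R,W \right)} = -186 - 3 R$ ($D{\left(R,W \right)} = - 3 \left(\left(R - -60\right) + 2\right) = - 3 \left(\left(R + 60\right) + 2\right) = - 3 \left(\left(60 + R\right) + 2\right) = - 3 \left(62 + R\right) = -186 - 3 R$)
$- 10 \left(D{\left(4 - 3,8 \right)} + y{\left(-5 \right)}\right) = - 10 \left(\left(-186 - 3 \left(4 - 3\right)\right) + 9 \sqrt{-5}\right) = - 10 \left(\left(-186 - 3\right) + 9 i \sqrt{5}\right) = - 10 \left(-189 + 9 i \sqrt{5}\right) = 1890 - 90 i \sqrt{5}$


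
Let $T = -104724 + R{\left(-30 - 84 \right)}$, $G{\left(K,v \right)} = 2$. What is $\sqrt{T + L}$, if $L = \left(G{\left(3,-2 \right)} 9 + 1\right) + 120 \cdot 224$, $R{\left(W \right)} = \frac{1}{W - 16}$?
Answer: $\frac{3 i \sqrt{146138070}}{130} \approx 278.97 i$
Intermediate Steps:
$R{\left(W \right)} = \frac{1}{-16 + W}$
$L = 26899$ ($L = \left(2 \cdot 9 + 1\right) + 120 \cdot 224 = \left(18 + 1\right) + 26880 = 19 + 26880 = 26899$)
$T = - \frac{13614121}{130}$ ($T = -104724 + \frac{1}{-16 - 114} = -104724 + \frac{1}{-130} = -104724 - \frac{1}{130} = - \frac{13614121}{130} \approx -1.0472 \cdot 10^{5}$)
$\sqrt{T + L} = \sqrt{- \frac{13614121}{130} + 26899} = \sqrt{- \frac{10117251}{130}} = \frac{3 i \sqrt{146138070}}{130}$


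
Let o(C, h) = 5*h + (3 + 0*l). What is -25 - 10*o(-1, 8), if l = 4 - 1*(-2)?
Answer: -455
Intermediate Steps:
l = 6 (l = 4 + 2 = 6)
o(C, h) = 3 + 5*h (o(C, h) = 5*h + (3 + 0*6) = 5*h + (3 + 0) = 5*h + 3 = 3 + 5*h)
-25 - 10*o(-1, 8) = -25 - 10*(3 + 5*8) = -25 - 10*(3 + 40) = -25 - 10*43 = -25 - 430 = -455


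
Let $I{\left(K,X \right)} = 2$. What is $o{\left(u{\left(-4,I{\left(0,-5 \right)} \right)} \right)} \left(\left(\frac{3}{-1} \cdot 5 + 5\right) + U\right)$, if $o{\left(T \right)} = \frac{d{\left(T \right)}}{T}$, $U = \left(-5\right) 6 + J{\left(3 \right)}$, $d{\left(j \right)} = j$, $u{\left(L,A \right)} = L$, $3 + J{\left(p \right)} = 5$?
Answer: $-38$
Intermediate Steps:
$J{\left(p \right)} = 2$ ($J{\left(p \right)} = -3 + 5 = 2$)
$U = -28$ ($U = \left(-5\right) 6 + 2 = -30 + 2 = -28$)
$o{\left(T \right)} = 1$ ($o{\left(T \right)} = \frac{T}{T} = 1$)
$o{\left(u{\left(-4,I{\left(0,-5 \right)} \right)} \right)} \left(\left(\frac{3}{-1} \cdot 5 + 5\right) + U\right) = 1 \left(\left(\frac{3}{-1} \cdot 5 + 5\right) - 28\right) = 1 \left(\left(3 \left(-1\right) 5 + 5\right) - 28\right) = 1 \left(\left(\left(-3\right) 5 + 5\right) - 28\right) = 1 \left(\left(-15 + 5\right) - 28\right) = 1 \left(-10 - 28\right) = 1 \left(-38\right) = -38$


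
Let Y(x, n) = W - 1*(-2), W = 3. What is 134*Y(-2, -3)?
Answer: 670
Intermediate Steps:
Y(x, n) = 5 (Y(x, n) = 3 - 1*(-2) = 3 + 2 = 5)
134*Y(-2, -3) = 134*5 = 670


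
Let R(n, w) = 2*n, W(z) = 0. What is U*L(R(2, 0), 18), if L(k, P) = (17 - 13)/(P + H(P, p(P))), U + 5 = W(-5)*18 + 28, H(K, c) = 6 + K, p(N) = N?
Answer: 46/21 ≈ 2.1905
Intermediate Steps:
U = 23 (U = -5 + (0*18 + 28) = -5 + (0 + 28) = -5 + 28 = 23)
L(k, P) = 4/(6 + 2*P) (L(k, P) = (17 - 13)/(P + (6 + P)) = 4/(6 + 2*P))
U*L(R(2, 0), 18) = 23*(2/(3 + 18)) = 23*(2/21) = 46/21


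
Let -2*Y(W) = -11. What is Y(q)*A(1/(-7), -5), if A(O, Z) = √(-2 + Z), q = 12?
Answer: 11*I*√7/2 ≈ 14.552*I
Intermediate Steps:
Y(W) = 11/2 (Y(W) = -½*(-11) = 11/2)
Y(q)*A(1/(-7), -5) = 11*√(-2 - 5)/2 = 11*√(-7)/2 = 11*(I*√7)/2 = 11*I*√7/2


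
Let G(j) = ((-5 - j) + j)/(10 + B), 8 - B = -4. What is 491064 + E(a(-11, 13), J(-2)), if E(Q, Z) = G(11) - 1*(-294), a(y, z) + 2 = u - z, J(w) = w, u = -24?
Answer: 10809871/22 ≈ 4.9136e+5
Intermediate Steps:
B = 12 (B = 8 - 1*(-4) = 8 + 4 = 12)
G(j) = -5/22 (G(j) = ((-5 - j) + j)/(10 + 12) = -5/22)
a(y, z) = -26 - z (a(y, z) = -2 + (-24 - z) = -26 - z)
E(Q, Z) = 6463/22 (E(Q, Z) = -5/22 - 1*(-294) = -5/22 + 294 = 6463/22)
491064 + E(a(-11, 13), J(-2)) = 491064 + 6463/22 = 10809871/22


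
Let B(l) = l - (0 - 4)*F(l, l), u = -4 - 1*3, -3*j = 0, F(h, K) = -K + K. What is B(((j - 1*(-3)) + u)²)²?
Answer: 256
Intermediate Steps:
F(h, K) = 0
j = 0 (j = -⅓*0 = 0)
u = -7 (u = -4 - 3 = -7)
B(l) = l (B(l) = l - (0 - 4)*0 = l - (-4)*0 = l - 1*0 = l + 0 = l)
B(((j - 1*(-3)) + u)²)² = (((0 - 1*(-3)) - 7)²)² = (((0 + 3) - 7)²)² = ((3 - 7)²)² = ((-4)²)² = 16² = 256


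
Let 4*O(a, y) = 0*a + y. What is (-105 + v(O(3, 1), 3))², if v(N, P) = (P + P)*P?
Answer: 7569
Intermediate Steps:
O(a, y) = y/4 (O(a, y) = (0*a + y)/4 = (0 + y)/4 = y/4)
v(N, P) = 2*P² (v(N, P) = (2*P)*P = 2*P²)
(-105 + v(O(3, 1), 3))² = (-105 + 2*3²)² = (-105 + 2*9)² = (-105 + 18)² = (-87)² = 7569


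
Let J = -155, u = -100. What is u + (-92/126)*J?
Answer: 830/63 ≈ 13.175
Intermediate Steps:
u + (-92/126)*J = -100 - 92/126*(-155) = -100 - 92*1/126*(-155) = -100 - 46/63*(-155) = -100 + 7130/63 = 830/63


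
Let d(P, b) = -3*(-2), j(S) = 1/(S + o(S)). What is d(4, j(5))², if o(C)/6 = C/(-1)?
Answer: 36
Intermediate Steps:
o(C) = -6*C (o(C) = 6*(C/(-1)) = 6*(C*(-1)) = 6*(-C) = -6*C)
j(S) = -1/(5*S) (j(S) = 1/(S - 6*S) = 1/(-5*S) = -1/(5*S))
d(P, b) = 6
d(4, j(5))² = 6² = 36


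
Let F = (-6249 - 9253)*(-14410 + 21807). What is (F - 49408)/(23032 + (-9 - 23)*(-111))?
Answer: -57358851/13292 ≈ -4315.3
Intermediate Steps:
F = -114668294 (F = -15502*7397 = -114668294)
(F - 49408)/(23032 + (-9 - 23)*(-111)) = (-114668294 - 49408)/(23032 + (-9 - 23)*(-111)) = -114717702/(23032 - 32*(-111)) = -114717702/(23032 + 3552) = -114717702/26584 = -114717702*1/26584 = -57358851/13292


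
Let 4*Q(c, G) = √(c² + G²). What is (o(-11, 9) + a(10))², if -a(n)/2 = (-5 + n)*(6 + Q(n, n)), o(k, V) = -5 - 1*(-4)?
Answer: 4971 + 3050*√2 ≈ 9284.3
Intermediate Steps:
o(k, V) = -1 (o(k, V) = -5 + 4 = -1)
Q(c, G) = √(G² + c²)/4 (Q(c, G) = √(c² + G²)/4 = √(G² + c²)/4)
a(n) = -2*(-5 + n)*(6 + √2*√(n²)/4) (a(n) = -2*(-5 + n)*(6 + √(n² + n²)/4) = -2*(-5 + n)*(6 + √(2*n²)/4) = -2*(-5 + n)*(6 + (√2*√(n²))/4) = -2*(-5 + n)*(6 + √2*√(n²)/4))
(o(-11, 9) + a(10))² = (-1 + (60 - 12*10 + 5*√2*√(10²)/2 - ½*10*√2*√(10²)))² = (-1 + (60 - 120 + 5*√2*√100/2 - ½*10*√2*√100))² = (-1 + (60 - 120 + (5/2)*√2*10 - ½*10*√2*10))² = (-1 + (60 - 120 + 25*√2 - 50*√2))² = (-1 + (-60 - 25*√2))² = (-61 - 25*√2)²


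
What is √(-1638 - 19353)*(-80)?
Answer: -80*I*√20991 ≈ -11591.0*I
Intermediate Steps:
√(-1638 - 19353)*(-80) = √(-20991)*(-80) = (I*√20991)*(-80) = -80*I*√20991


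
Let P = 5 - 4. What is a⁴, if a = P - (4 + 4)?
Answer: 2401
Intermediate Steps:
P = 1
a = -7 (a = 1 - (4 + 4) = 1 - 1*8 = 1 - 8 = -7)
a⁴ = (-7)⁴ = 2401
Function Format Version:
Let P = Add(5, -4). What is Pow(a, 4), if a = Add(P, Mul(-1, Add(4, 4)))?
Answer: 2401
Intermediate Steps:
P = 1
a = -7 (a = Add(1, Mul(-1, Add(4, 4))) = Add(1, Mul(-1, 8)) = Add(1, -8) = -7)
Pow(a, 4) = Pow(-7, 4) = 2401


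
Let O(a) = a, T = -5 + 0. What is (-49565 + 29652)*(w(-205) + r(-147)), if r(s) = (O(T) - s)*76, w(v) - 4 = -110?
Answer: -212790318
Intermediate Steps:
T = -5
w(v) = -106 (w(v) = 4 - 110 = -106)
r(s) = -380 - 76*s (r(s) = (-5 - s)*76 = -380 - 76*s)
(-49565 + 29652)*(w(-205) + r(-147)) = (-49565 + 29652)*(-106 + (-380 - 76*(-147))) = -19913*(-106 + (-380 + 11172)) = -19913*(-106 + 10792) = -19913*10686 = -212790318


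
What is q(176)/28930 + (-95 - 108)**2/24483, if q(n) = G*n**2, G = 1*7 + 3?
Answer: 79782095/6439029 ≈ 12.390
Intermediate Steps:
G = 10 (G = 7 + 3 = 10)
q(n) = 10*n**2
q(176)/28930 + (-95 - 108)**2/24483 = (10*176**2)/28930 + (-95 - 108)**2/24483 = (10*30976)*(1/28930) + (-203)**2*(1/24483) = 309760*(1/28930) + 41209*(1/24483) = 2816/263 + 41209/24483 = 79782095/6439029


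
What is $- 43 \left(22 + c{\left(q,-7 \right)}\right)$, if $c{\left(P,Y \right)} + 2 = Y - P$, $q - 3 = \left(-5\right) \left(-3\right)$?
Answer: $215$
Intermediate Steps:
$q = 18$ ($q = 3 - -15 = 3 + 15 = 18$)
$c{\left(P,Y \right)} = -2 + Y - P$ ($c{\left(P,Y \right)} = -2 - \left(P - Y\right) = -2 + Y - P$)
$- 43 \left(22 + c{\left(q,-7 \right)}\right) = - 43 \left(22 - 27\right) = \left(-43\right) \left(-5\right) = 215$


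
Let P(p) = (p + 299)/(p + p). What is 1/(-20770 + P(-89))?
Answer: -89/1848635 ≈ -4.8144e-5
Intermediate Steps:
P(p) = (299 + p)/(2*p) (P(p) = (299 + p)/((2*p)) = (299 + p)*(1/(2*p)) = (299 + p)/(2*p))
1/(-20770 + P(-89)) = 1/(-20770 + (1/2)*(299 - 89)/(-89)) = 1/(-20770 + (1/2)*(-1/89)*210) = 1/(-20770 - 105/89) = 1/(-1848635/89) = -89/1848635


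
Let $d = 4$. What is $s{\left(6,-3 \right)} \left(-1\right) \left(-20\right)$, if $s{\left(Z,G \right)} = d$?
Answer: $80$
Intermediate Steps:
$s{\left(Z,G \right)} = 4$
$s{\left(6,-3 \right)} \left(-1\right) \left(-20\right) = 4 \left(-1\right) \left(-20\right) = \left(-4\right) \left(-20\right) = 80$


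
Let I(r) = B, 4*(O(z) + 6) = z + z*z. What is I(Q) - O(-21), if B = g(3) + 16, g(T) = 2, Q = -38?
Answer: -81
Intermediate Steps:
B = 18 (B = 2 + 16 = 18)
O(z) = -6 + z/4 + z²/4 (O(z) = -6 + (z + z*z)/4 = -6 + (z + z²)/4 = -6 + (z/4 + z²/4) = -6 + z/4 + z²/4)
I(r) = 18
I(Q) - O(-21) = 18 - (-6 + (¼)*(-21) + (¼)*(-21)²) = 18 - (-6 - 21/4 + (¼)*441) = 18 - (-6 - 21/4 + 441/4) = 18 - 1*99 = 18 - 99 = -81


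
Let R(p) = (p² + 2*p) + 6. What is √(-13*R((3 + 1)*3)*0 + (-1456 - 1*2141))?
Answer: I*√3597 ≈ 59.975*I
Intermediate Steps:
R(p) = 6 + p² + 2*p
√(-13*R((3 + 1)*3)*0 + (-1456 - 1*2141)) = √(-13*(6 + ((3 + 1)*3)² + 2*((3 + 1)*3))*0 + (-1456 - 1*2141)) = √(-13*(6 + (4*3)² + 2*(4*3))*0 + (-1456 - 2141)) = √(-13*(6 + 12² + 2*12)*0 - 3597) = √(-13*(6 + 144 + 24)*0 - 3597) = √(-13*174*0 - 3597) = √(-2262*0 - 3597) = √(0 - 3597) = √(-3597) = I*√3597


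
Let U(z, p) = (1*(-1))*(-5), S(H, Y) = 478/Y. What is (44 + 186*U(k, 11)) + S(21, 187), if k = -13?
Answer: 182616/187 ≈ 976.56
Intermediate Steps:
U(z, p) = 5 (U(z, p) = -1*(-5) = 5)
(44 + 186*U(k, 11)) + S(21, 187) = (44 + 186*5) + 478/187 = (44 + 930) + 478*(1/187) = 974 + 478/187 = 182616/187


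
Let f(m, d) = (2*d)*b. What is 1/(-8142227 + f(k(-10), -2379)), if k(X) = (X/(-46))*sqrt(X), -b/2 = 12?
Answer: -1/8028035 ≈ -1.2456e-7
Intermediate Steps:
b = -24 (b = -2*12 = -24)
k(X) = -X**(3/2)/46 (k(X) = (X*(-1/46))*sqrt(X) = (-X/46)*sqrt(X) = -X**(3/2)/46)
f(m, d) = -48*d (f(m, d) = (2*d)*(-24) = -48*d)
1/(-8142227 + f(k(-10), -2379)) = 1/(-8142227 - 48*(-2379)) = 1/(-8142227 + 114192) = 1/(-8028035) = -1/8028035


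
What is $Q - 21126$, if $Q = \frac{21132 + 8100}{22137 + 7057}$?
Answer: $- \frac{308361606}{14597} \approx -21125.0$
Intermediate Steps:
$Q = \frac{14616}{14597}$ ($Q = \frac{29232}{29194} = 29232 \cdot \frac{1}{29194} = \frac{14616}{14597} \approx 1.0013$)
$Q - 21126 = \frac{14616}{14597} - 21126 = - \frac{308361606}{14597}$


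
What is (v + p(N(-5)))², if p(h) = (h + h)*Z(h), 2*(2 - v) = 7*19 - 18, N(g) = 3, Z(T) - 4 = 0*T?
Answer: 3969/4 ≈ 992.25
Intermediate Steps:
Z(T) = 4 (Z(T) = 4 + 0*T = 4 + 0 = 4)
v = -111/2 (v = 2 - (7*19 - 18)/2 = 2 - (133 - 18)/2 = 2 - ½*115 = 2 - 115/2 = -111/2 ≈ -55.500)
p(h) = 8*h (p(h) = (h + h)*4 = (2*h)*4 = 8*h)
(v + p(N(-5)))² = (-111/2 + 8*3)² = (-111/2 + 24)² = (-63/2)² = 3969/4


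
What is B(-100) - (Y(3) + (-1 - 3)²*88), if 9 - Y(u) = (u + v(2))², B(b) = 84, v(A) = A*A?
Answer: -1284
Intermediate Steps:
v(A) = A²
Y(u) = 9 - (4 + u)² (Y(u) = 9 - (u + 2²)² = 9 - (u + 4)² = 9 - (4 + u)²)
B(-100) - (Y(3) + (-1 - 3)²*88) = 84 - ((9 - (4 + 3)²) + (-1 - 3)²*88) = 84 - ((9 - 1*7²) + (-4)²*88) = 84 - ((9 - 1*49) + 16*88) = 84 - ((9 - 49) + 1408) = 84 - (-40 + 1408) = 84 - 1*1368 = 84 - 1368 = -1284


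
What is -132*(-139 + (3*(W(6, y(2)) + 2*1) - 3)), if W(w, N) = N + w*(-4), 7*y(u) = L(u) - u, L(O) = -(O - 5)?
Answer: 191796/7 ≈ 27399.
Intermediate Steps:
L(O) = 5 - O (L(O) = -(-5 + O) = 5 - O)
y(u) = 5/7 - 2*u/7 (y(u) = ((5 - u) - u)/7 = (5 - 2*u)/7 = 5/7 - 2*u/7)
W(w, N) = N - 4*w
-132*(-139 + (3*(W(6, y(2)) + 2*1) - 3)) = -132*(-139 + (3*(((5/7 - 2/7*2) - 4*6) + 2*1) - 3)) = -132*(-139 + (3*(((5/7 - 4/7) - 24) + 2) - 3)) = -132*(-139 + (3*((1/7 - 24) + 2) - 3)) = -132*(-139 + (3*(-167/7 + 2) - 3)) = -132*(-139 + (3*(-153/7) - 3)) = -132*(-139 + (-459/7 - 3)) = -132*(-139 - 480/7) = -132*(-1453/7) = 191796/7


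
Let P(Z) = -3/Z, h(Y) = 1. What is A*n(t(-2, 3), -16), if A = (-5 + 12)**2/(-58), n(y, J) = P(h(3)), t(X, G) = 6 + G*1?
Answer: 147/58 ≈ 2.5345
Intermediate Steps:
t(X, G) = 6 + G
n(y, J) = -3 (n(y, J) = -3/1 = -3*1 = -3)
A = -49/58 (A = 7**2*(-1/58) = 49*(-1/58) = -49/58 ≈ -0.84483)
A*n(t(-2, 3), -16) = -49/58*(-3) = 147/58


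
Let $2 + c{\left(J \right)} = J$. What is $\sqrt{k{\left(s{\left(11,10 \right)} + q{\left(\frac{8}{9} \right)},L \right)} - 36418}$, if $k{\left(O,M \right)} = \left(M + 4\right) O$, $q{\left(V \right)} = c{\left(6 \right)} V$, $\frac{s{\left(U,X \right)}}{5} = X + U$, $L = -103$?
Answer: $i \sqrt{47165} \approx 217.18 i$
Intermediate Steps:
$c{\left(J \right)} = -2 + J$
$s{\left(U,X \right)} = 5 U + 5 X$ ($s{\left(U,X \right)} = 5 \left(X + U\right) = 5 \left(U + X\right) = 5 U + 5 X$)
$q{\left(V \right)} = 4 V$ ($q{\left(V \right)} = \left(-2 + 6\right) V = 4 V$)
$k{\left(O,M \right)} = O \left(4 + M\right)$ ($k{\left(O,M \right)} = \left(4 + M\right) O = O \left(4 + M\right)$)
$\sqrt{k{\left(s{\left(11,10 \right)} + q{\left(\frac{8}{9} \right)},L \right)} - 36418} = \sqrt{\left(\left(5 \cdot 11 + 5 \cdot 10\right) + 4 \cdot \frac{8}{9}\right) \left(4 - 103\right) - 36418} = \sqrt{\left(\left(55 + 50\right) + 4 \cdot 8 \cdot \frac{1}{9}\right) \left(-99\right) - 36418} = \sqrt{\left(105 + 4 \cdot \frac{8}{9}\right) \left(-99\right) - 36418} = \sqrt{\left(105 + \frac{32}{9}\right) \left(-99\right) - 36418} = \sqrt{\frac{977}{9} \left(-99\right) - 36418} = \sqrt{-10747 - 36418} = \sqrt{-47165} = i \sqrt{47165}$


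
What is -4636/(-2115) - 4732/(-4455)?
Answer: 681368/209385 ≈ 3.2541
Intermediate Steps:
-4636/(-2115) - 4732/(-4455) = -4636*(-1/2115) - 4732*(-1/4455) = 4636/2115 + 4732/4455 = 681368/209385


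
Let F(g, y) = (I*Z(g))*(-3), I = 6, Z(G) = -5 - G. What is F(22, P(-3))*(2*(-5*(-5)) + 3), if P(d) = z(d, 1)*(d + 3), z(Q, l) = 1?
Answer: 25758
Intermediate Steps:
P(d) = 3 + d (P(d) = 1*(d + 3) = 1*(3 + d) = 3 + d)
F(g, y) = 90 + 18*g (F(g, y) = (6*(-5 - g))*(-3) = (-30 - 6*g)*(-3) = 90 + 18*g)
F(22, P(-3))*(2*(-5*(-5)) + 3) = (90 + 18*22)*(2*(-5*(-5)) + 3) = (90 + 396)*(2*25 + 3) = 486*(50 + 3) = 486*53 = 25758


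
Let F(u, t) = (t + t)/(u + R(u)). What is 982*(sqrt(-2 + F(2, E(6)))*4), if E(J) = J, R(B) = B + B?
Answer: 0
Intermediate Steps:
R(B) = 2*B
F(u, t) = 2*t/(3*u) (F(u, t) = (t + t)/(u + 2*u) = (2*t)/((3*u)) = (2*t)*(1/(3*u)) = 2*t/(3*u))
982*(sqrt(-2 + F(2, E(6)))*4) = 982*(sqrt(-2 + (2/3)*6/2)*4) = 982*(sqrt(-2 + (2/3)*6*(1/2))*4) = 982*(sqrt(-2 + 2)*4) = 982*(sqrt(0)*4) = 982*(0*4) = 982*0 = 0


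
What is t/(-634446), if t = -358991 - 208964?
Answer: 567955/634446 ≈ 0.89520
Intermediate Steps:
t = -567955
t/(-634446) = -567955/(-634446) = -567955*(-1/634446) = 567955/634446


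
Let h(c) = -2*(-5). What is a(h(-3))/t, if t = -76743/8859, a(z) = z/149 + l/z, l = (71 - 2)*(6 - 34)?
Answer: 424889452/19057845 ≈ 22.295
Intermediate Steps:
l = -1932 (l = 69*(-28) = -1932)
h(c) = 10
a(z) = -1932/z + z/149 (a(z) = z/149 - 1932/z = -1932/z + z/149)
t = -25581/2953 (t = -76743*1/8859 = -25581/2953 ≈ -8.6627)
a(h(-3))/t = (-1932/10 + (1/149)*10)/(-25581/2953) = (-1932*⅒ + 10/149)*(-2953/25581) = (-966/5 + 10/149)*(-2953/25581) = -143884/745*(-2953/25581) = 424889452/19057845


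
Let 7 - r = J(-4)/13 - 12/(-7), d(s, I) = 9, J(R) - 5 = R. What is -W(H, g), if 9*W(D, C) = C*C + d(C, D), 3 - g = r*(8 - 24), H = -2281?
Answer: -6867442/8281 ≈ -829.30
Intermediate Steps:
J(R) = 5 + R
r = 474/91 (r = 7 - ((5 - 4)/13 - 12/(-7)) = 7 - (1*(1/13) - 12*(-⅐)) = 7 - (1/13 + 12/7) = 7 - 1*163/91 = 7 - 163/91 = 474/91 ≈ 5.2088)
g = 7857/91 (g = 3 - 474*(8 - 24)/91 = 3 - 474*(-16)/91 = 3 - 1*(-7584/91) = 3 + 7584/91 = 7857/91 ≈ 86.341)
W(D, C) = 1 + C²/9 (W(D, C) = (C*C + 9)/9 = (C² + 9)/9 = (9 + C²)/9 = 1 + C²/9)
-W(H, g) = -(1 + (7857/91)²/9) = -(1 + (⅑)*(61732449/8281)) = -(1 + 6859161/8281) = -1*6867442/8281 = -6867442/8281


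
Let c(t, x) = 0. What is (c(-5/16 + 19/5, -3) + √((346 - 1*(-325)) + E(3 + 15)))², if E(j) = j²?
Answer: 995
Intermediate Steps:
(c(-5/16 + 19/5, -3) + √((346 - 1*(-325)) + E(3 + 15)))² = (0 + √((346 - 1*(-325)) + (3 + 15)²))² = (0 + √((346 + 325) + 18²))² = (0 + √(671 + 324))² = (0 + √995)² = (√995)² = 995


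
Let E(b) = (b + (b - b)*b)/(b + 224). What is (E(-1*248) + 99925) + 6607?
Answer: 319627/3 ≈ 1.0654e+5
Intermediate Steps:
E(b) = b/(224 + b) (E(b) = (b + 0*b)/(224 + b) = (b + 0)/(224 + b) = b/(224 + b))
(E(-1*248) + 99925) + 6607 = ((-1*248)/(224 - 1*248) + 99925) + 6607 = (-248/(224 - 248) + 99925) + 6607 = (-248/(-24) + 99925) + 6607 = (-248*(-1/24) + 99925) + 6607 = (31/3 + 99925) + 6607 = 299806/3 + 6607 = 319627/3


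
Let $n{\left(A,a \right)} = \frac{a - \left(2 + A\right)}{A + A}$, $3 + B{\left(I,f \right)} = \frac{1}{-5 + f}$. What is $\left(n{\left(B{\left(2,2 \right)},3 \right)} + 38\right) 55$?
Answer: $\frac{8217}{4} \approx 2054.3$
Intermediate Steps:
$B{\left(I,f \right)} = -3 + \frac{1}{-5 + f}$
$n{\left(A,a \right)} = \frac{-2 + a - A}{2 A}$ ($n{\left(A,a \right)} = \frac{a - \left(2 + A\right)}{2 A} = \left(a - \left(2 + A\right)\right) \frac{1}{2 A} = \left(-2 + a - A\right) \frac{1}{2 A} = \frac{-2 + a - A}{2 A}$)
$\left(n{\left(B{\left(2,2 \right)},3 \right)} + 38\right) 55 = \left(\frac{-2 + 3 - \frac{16 - 6}{-5 + 2}}{2 \frac{16 - 6}{-5 + 2}} + 38\right) 55 = \left(\frac{-2 + 3 - \frac{16 - 6}{-3}}{2 \frac{16 - 6}{-3}} + 38\right) 55 = \left(\frac{-2 + 3 - \left(- \frac{1}{3}\right) 10}{2 \left(\left(- \frac{1}{3}\right) 10\right)} + 38\right) 55 = \left(\frac{-2 + 3 - - \frac{10}{3}}{2 \left(- \frac{10}{3}\right)} + 38\right) 55 = \left(\frac{1}{2} \left(- \frac{3}{10}\right) \left(-2 + 3 + \frac{10}{3}\right) + 38\right) 55 = \left(\frac{1}{2} \left(- \frac{3}{10}\right) \frac{13}{3} + 38\right) 55 = \left(- \frac{13}{20} + 38\right) 55 = \frac{747}{20} \cdot 55 = \frac{8217}{4}$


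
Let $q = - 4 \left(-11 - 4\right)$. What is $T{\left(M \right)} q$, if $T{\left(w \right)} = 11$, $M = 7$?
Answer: $660$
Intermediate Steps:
$q = 60$ ($q = \left(-4\right) \left(-15\right) = 60$)
$T{\left(M \right)} q = 11 \cdot 60 = 660$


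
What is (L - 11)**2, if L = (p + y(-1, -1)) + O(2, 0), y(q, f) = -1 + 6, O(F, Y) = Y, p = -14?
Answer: 400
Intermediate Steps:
y(q, f) = 5
L = -9 (L = (-14 + 5) + 0 = -9 + 0 = -9)
(L - 11)**2 = (-9 - 11)**2 = (-20)**2 = 400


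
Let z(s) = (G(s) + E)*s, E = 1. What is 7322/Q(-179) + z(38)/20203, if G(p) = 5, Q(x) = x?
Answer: -147885554/3616337 ≈ -40.894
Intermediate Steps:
z(s) = 6*s (z(s) = (5 + 1)*s = 6*s)
7322/Q(-179) + z(38)/20203 = 7322/(-179) + (6*38)/20203 = 7322*(-1/179) + 228*(1/20203) = -7322/179 + 228/20203 = -147885554/3616337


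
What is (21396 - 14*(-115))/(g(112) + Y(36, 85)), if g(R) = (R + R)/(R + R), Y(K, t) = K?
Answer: 23006/37 ≈ 621.78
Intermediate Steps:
g(R) = 1 (g(R) = (2*R)/((2*R)) = (2*R)*(1/(2*R)) = 1)
(21396 - 14*(-115))/(g(112) + Y(36, 85)) = (21396 - 14*(-115))/(1 + 36) = (21396 + 1610)/37 = 23006*(1/37) = 23006/37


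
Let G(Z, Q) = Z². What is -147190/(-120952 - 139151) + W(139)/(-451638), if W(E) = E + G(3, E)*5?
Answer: 11071456378/19578733119 ≈ 0.56548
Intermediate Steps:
W(E) = 45 + E (W(E) = E + 3²*5 = E + 9*5 = E + 45 = 45 + E)
-147190/(-120952 - 139151) + W(139)/(-451638) = -147190/(-120952 - 139151) + (45 + 139)/(-451638) = -147190/(-260103) + 184*(-1/451638) = -147190*(-1/260103) - 92/225819 = 147190/260103 - 92/225819 = 11071456378/19578733119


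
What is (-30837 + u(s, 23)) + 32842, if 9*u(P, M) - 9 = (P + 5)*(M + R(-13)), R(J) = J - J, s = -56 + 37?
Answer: 17732/9 ≈ 1970.2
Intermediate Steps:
s = -19
R(J) = 0
u(P, M) = 1 + M*(5 + P)/9 (u(P, M) = 1 + ((P + 5)*(M + 0))/9 = 1 + ((5 + P)*M)/9 = 1 + (M*(5 + P))/9 = 1 + M*(5 + P)/9)
(-30837 + u(s, 23)) + 32842 = (-30837 + (1 + (5/9)*23 + (⅑)*23*(-19))) + 32842 = (-30837 + (1 + 115/9 - 437/9)) + 32842 = (-30837 - 313/9) + 32842 = -277846/9 + 32842 = 17732/9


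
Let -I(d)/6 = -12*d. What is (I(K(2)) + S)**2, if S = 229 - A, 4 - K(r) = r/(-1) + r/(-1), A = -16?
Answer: 674041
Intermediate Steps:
K(r) = 4 + 2*r (K(r) = 4 - (r/(-1) + r/(-1)) = 4 - (r*(-1) + r*(-1)) = 4 - (-r - r) = 4 - (-2)*r = 4 + 2*r)
I(d) = 72*d (I(d) = -(-72)*d = 72*d)
S = 245 (S = 229 - 1*(-16) = 229 + 16 = 245)
(I(K(2)) + S)**2 = (72*(4 + 2*2) + 245)**2 = (72*(4 + 4) + 245)**2 = (72*8 + 245)**2 = (576 + 245)**2 = 821**2 = 674041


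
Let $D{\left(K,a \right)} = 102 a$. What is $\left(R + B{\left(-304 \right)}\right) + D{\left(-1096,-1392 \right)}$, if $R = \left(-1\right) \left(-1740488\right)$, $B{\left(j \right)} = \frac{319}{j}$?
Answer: $\frac{485944897}{304} \approx 1.5985 \cdot 10^{6}$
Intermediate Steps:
$R = 1740488$
$\left(R + B{\left(-304 \right)}\right) + D{\left(-1096,-1392 \right)} = \left(1740488 + \frac{319}{-304}\right) + 102 \left(-1392\right) = \left(1740488 + 319 \left(- \frac{1}{304}\right)\right) - 141984 = \left(1740488 - \frac{319}{304}\right) - 141984 = \frac{529108033}{304} - 141984 = \frac{485944897}{304}$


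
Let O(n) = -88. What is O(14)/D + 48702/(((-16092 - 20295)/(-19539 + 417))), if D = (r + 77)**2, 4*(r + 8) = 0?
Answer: 492646575892/19248723 ≈ 25594.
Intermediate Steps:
r = -8 (r = -8 + (1/4)*0 = -8 + 0 = -8)
D = 4761 (D = (-8 + 77)**2 = 69**2 = 4761)
O(14)/D + 48702/(((-16092 - 20295)/(-19539 + 417))) = -88/4761 + 48702/(((-16092 - 20295)/(-19539 + 417))) = -88*1/4761 + 48702/((-36387/(-19122))) = -88/4761 + 48702/((-36387*(-1/19122))) = -88/4761 + 48702/(12129/6374) = -88/4761 + 48702*(6374/12129) = -88/4761 + 103475516/4043 = 492646575892/19248723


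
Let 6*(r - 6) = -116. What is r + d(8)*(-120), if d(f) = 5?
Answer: -1840/3 ≈ -613.33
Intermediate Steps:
r = -40/3 (r = 6 + (⅙)*(-116) = 6 - 58/3 = -40/3 ≈ -13.333)
r + d(8)*(-120) = -40/3 + 5*(-120) = -40/3 - 600 = -1840/3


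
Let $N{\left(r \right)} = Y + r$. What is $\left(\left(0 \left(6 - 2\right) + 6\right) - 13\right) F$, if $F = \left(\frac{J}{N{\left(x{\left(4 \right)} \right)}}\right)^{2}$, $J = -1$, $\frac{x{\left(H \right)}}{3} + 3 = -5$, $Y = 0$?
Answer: $- \frac{7}{576} \approx -0.012153$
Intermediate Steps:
$x{\left(H \right)} = -24$ ($x{\left(H \right)} = -9 + 3 \left(-5\right) = -9 - 15 = -24$)
$N{\left(r \right)} = r$ ($N{\left(r \right)} = 0 + r = r$)
$F = \frac{1}{576}$ ($F = \left(- \frac{1}{-24}\right)^{2} = \left(\left(-1\right) \left(- \frac{1}{24}\right)\right)^{2} = \left(\frac{1}{24}\right)^{2} = \frac{1}{576} \approx 0.0017361$)
$\left(\left(0 \left(6 - 2\right) + 6\right) - 13\right) F = \left(\left(0 \left(6 - 2\right) + 6\right) - 13\right) \frac{1}{576} = \left(\left(0 \cdot 4 + 6\right) - 13\right) \frac{1}{576} = \left(\left(0 + 6\right) - 13\right) \frac{1}{576} = \left(6 - 13\right) \frac{1}{576} = \left(-7\right) \frac{1}{576} = - \frac{7}{576}$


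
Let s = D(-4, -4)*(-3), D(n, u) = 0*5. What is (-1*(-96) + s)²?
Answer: 9216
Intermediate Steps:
D(n, u) = 0
s = 0 (s = 0*(-3) = 0)
(-1*(-96) + s)² = (-1*(-96) + 0)² = (96 + 0)² = 96² = 9216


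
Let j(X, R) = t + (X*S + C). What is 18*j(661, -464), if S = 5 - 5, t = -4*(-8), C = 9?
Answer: 738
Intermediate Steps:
t = 32
S = 0
j(X, R) = 41 (j(X, R) = 32 + (X*0 + 9) = 32 + (0 + 9) = 32 + 9 = 41)
18*j(661, -464) = 18*41 = 738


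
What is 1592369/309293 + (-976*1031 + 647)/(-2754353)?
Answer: 4696974156694/851902102429 ≈ 5.5135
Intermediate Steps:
1592369/309293 + (-976*1031 + 647)/(-2754353) = 1592369*(1/309293) + (-1006256 + 647)*(-1/2754353) = 1592369/309293 - 1005609*(-1/2754353) = 1592369/309293 + 1005609/2754353 = 4696974156694/851902102429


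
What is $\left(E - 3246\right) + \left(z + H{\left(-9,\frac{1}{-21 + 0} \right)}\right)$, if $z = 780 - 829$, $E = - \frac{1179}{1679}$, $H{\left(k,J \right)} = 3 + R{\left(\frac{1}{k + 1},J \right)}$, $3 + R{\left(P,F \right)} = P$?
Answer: $- \frac{44269551}{13432} \approx -3295.8$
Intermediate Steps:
$R{\left(P,F \right)} = -3 + P$
$H{\left(k,J \right)} = \frac{1}{1 + k}$ ($H{\left(k,J \right)} = 3 - \left(3 - \frac{1}{k + 1}\right) = 3 - \left(3 - \frac{1}{1 + k}\right) = \frac{1}{1 + k}$)
$E = - \frac{1179}{1679}$ ($E = \left(-1179\right) \frac{1}{1679} = - \frac{1179}{1679} \approx -0.7022$)
$z = -49$ ($z = 780 - 829 = -49$)
$\left(E - 3246\right) + \left(z + H{\left(-9,\frac{1}{-21 + 0} \right)}\right) = \left(- \frac{1179}{1679} - 3246\right) - \left(49 - \frac{1}{1 - 9}\right) = - \frac{5451213}{1679} - \left(49 - \frac{1}{-8}\right) = - \frac{5451213}{1679} - \frac{393}{8} = - \frac{44269551}{13432}$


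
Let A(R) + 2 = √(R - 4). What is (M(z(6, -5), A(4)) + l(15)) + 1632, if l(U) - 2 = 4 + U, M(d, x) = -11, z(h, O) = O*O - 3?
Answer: 1642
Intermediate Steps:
z(h, O) = -3 + O² (z(h, O) = O² - 3 = -3 + O²)
A(R) = -2 + √(-4 + R) (A(R) = -2 + √(R - 4) = -2 + √(-4 + R))
l(U) = 6 + U (l(U) = 2 + (4 + U) = 6 + U)
(M(z(6, -5), A(4)) + l(15)) + 1632 = (-11 + (6 + 15)) + 1632 = (-11 + 21) + 1632 = 10 + 1632 = 1642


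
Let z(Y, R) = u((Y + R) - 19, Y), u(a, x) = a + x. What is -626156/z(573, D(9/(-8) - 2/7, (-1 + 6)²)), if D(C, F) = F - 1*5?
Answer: -626156/1147 ≈ -545.91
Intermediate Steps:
D(C, F) = -5 + F (D(C, F) = F - 5 = -5 + F)
z(Y, R) = -19 + R + 2*Y (z(Y, R) = ((Y + R) - 19) + Y = ((R + Y) - 19) + Y = (-19 + R + Y) + Y = -19 + R + 2*Y)
-626156/z(573, D(9/(-8) - 2/7, (-1 + 6)²)) = -626156/(-19 + (-5 + (-1 + 6)²) + 2*573) = -626156/(-19 + (-5 + 5²) + 1146) = -626156/(-19 + (-5 + 25) + 1146) = -626156/(-19 + 20 + 1146) = -626156/1147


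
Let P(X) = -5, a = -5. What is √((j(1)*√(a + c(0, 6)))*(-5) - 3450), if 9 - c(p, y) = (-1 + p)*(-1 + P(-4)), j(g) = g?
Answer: √(-3450 - 5*I*√2) ≈ 0.0602 - 58.737*I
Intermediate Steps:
c(p, y) = 3 + 6*p (c(p, y) = 9 - (-1 + p)*(-1 - 5) = 9 - (-1 + p)*(-6) = 9 - (6 - 6*p) = 9 + (-6 + 6*p) = 3 + 6*p)
√((j(1)*√(a + c(0, 6)))*(-5) - 3450) = √((1*√(-5 + (3 + 6*0)))*(-5) - 3450) = √((1*√(-5 + (3 + 0)))*(-5) - 3450) = √((1*√(-5 + 3))*(-5) - 3450) = √((1*√(-2))*(-5) - 3450) = √((1*(I*√2))*(-5) - 3450) = √((I*√2)*(-5) - 3450) = √(-5*I*√2 - 3450) = √(-3450 - 5*I*√2)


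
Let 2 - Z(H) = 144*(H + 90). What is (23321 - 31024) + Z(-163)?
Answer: 2811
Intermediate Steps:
Z(H) = -12958 - 144*H (Z(H) = 2 - 144*(H + 90) = 2 - 144*(90 + H) = 2 - (12960 + 144*H) = 2 + (-12960 - 144*H) = -12958 - 144*H)
(23321 - 31024) + Z(-163) = (23321 - 31024) + (-12958 - 144*(-163)) = -7703 + (-12958 + 23472) = -7703 + 10514 = 2811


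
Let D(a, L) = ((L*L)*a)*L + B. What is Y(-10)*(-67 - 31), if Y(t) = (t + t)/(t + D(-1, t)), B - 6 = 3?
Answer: 1960/999 ≈ 1.9620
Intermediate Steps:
B = 9 (B = 6 + 3 = 9)
D(a, L) = 9 + a*L³ (D(a, L) = ((L*L)*a)*L + 9 = (L²*a)*L + 9 = (a*L²)*L + 9 = a*L³ + 9 = 9 + a*L³)
Y(t) = 2*t/(9 + t - t³) (Y(t) = (t + t)/(t + (9 - t³)) = (2*t)/(9 + t - t³) = 2*t/(9 + t - t³))
Y(-10)*(-67 - 31) = (2*(-10)/(9 - 10 - 1*(-10)³))*(-67 - 31) = (2*(-10)/(9 - 10 - 1*(-1000)))*(-98) = (2*(-10)/(9 - 10 + 1000))*(-98) = (2*(-10)/999)*(-98) = (2*(-10)*(1/999))*(-98) = -20/999*(-98) = 1960/999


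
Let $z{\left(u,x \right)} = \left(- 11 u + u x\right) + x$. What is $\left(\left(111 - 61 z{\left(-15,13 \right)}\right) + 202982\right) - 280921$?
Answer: $-76791$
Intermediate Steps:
$z{\left(u,x \right)} = x - 11 u + u x$
$\left(\left(111 - 61 z{\left(-15,13 \right)}\right) + 202982\right) - 280921 = \left(\left(111 - 61 \left(13 - -165 - 195\right)\right) + 202982\right) - 280921 = \left(\left(111 - 61 \left(13 + 165 - 195\right)\right) + 202982\right) - 280921 = \left(\left(111 - -1037\right) + 202982\right) - 280921 = \left(\left(111 + 1037\right) + 202982\right) - 280921 = \left(1148 + 202982\right) - 280921 = 204130 - 280921 = -76791$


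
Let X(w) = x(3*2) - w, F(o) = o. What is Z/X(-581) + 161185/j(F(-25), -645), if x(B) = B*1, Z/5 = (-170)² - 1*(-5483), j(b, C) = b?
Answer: -18063544/2935 ≈ -6154.5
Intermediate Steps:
Z = 171915 (Z = 5*((-170)² - 1*(-5483)) = 5*(28900 + 5483) = 5*34383 = 171915)
x(B) = B
X(w) = 6 - w (X(w) = 3*2 - w = 6 - w)
Z/X(-581) + 161185/j(F(-25), -645) = 171915/(6 - 1*(-581)) + 161185/(-25) = 171915/(6 + 581) + 161185*(-1/25) = 171915/587 - 32237/5 = -18063544/2935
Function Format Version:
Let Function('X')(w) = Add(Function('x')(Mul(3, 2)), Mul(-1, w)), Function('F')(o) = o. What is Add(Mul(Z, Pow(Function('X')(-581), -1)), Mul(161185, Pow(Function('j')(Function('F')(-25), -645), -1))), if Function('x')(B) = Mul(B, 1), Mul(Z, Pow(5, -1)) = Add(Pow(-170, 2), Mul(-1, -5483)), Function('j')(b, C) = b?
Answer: Rational(-18063544, 2935) ≈ -6154.5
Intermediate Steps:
Z = 171915 (Z = Mul(5, Add(Pow(-170, 2), Mul(-1, -5483))) = Mul(5, Add(28900, 5483)) = Mul(5, 34383) = 171915)
Function('x')(B) = B
Function('X')(w) = Add(6, Mul(-1, w)) (Function('X')(w) = Add(Mul(3, 2), Mul(-1, w)) = Add(6, Mul(-1, w)))
Add(Mul(Z, Pow(Function('X')(-581), -1)), Mul(161185, Pow(Function('j')(Function('F')(-25), -645), -1))) = Add(Mul(171915, Pow(Add(6, Mul(-1, -581)), -1)), Mul(161185, Pow(-25, -1))) = Add(Mul(171915, Pow(Add(6, 581), -1)), Mul(161185, Rational(-1, 25))) = Add(Mul(171915, Pow(587, -1)), Rational(-32237, 5)) = Add(Mul(171915, Rational(1, 587)), Rational(-32237, 5)) = Add(Rational(171915, 587), Rational(-32237, 5)) = Rational(-18063544, 2935)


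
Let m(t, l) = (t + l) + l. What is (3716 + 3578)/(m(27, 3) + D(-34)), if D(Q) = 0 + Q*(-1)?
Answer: 7294/67 ≈ 108.87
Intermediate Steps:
m(t, l) = t + 2*l (m(t, l) = (l + t) + l = t + 2*l)
D(Q) = -Q (D(Q) = 0 - Q = -Q)
(3716 + 3578)/(m(27, 3) + D(-34)) = (3716 + 3578)/((27 + 2*3) - 1*(-34)) = 7294/((27 + 6) + 34) = 7294/(33 + 34) = 7294/67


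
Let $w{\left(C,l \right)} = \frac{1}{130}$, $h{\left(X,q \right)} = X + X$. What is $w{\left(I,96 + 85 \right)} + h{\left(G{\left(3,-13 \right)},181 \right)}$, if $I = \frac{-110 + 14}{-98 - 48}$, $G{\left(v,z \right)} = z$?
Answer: $- \frac{3379}{130} \approx -25.992$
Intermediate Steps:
$h{\left(X,q \right)} = 2 X$
$I = \frac{48}{73}$ ($I = - \frac{96}{-146} = \left(-96\right) \left(- \frac{1}{146}\right) = \frac{48}{73} \approx 0.65753$)
$w{\left(C,l \right)} = \frac{1}{130}$
$w{\left(I,96 + 85 \right)} + h{\left(G{\left(3,-13 \right)},181 \right)} = \frac{1}{130} + 2 \left(-13\right) = \frac{1}{130} - 26 = - \frac{3379}{130}$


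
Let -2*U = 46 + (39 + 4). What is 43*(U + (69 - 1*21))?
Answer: 301/2 ≈ 150.50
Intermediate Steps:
U = -89/2 (U = -(46 + (39 + 4))/2 = -(46 + 43)/2 = -½*89 = -89/2 ≈ -44.500)
43*(U + (69 - 1*21)) = 43*(-89/2 + (69 - 1*21)) = 43*(-89/2 + (69 - 21)) = 43*(-89/2 + 48) = 43*(7/2) = 301/2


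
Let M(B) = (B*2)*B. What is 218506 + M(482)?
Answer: 683154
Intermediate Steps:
M(B) = 2*B² (M(B) = (2*B)*B = 2*B²)
218506 + M(482) = 218506 + 2*482² = 218506 + 2*232324 = 218506 + 464648 = 683154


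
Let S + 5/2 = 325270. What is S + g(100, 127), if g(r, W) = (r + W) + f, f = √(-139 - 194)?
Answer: 650989/2 + 3*I*√37 ≈ 3.2549e+5 + 18.248*I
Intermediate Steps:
f = 3*I*√37 (f = √(-333) = 3*I*√37 ≈ 18.248*I)
g(r, W) = W + r + 3*I*√37 (g(r, W) = (r + W) + 3*I*√37 = (W + r) + 3*I*√37 = W + r + 3*I*√37)
S = 650535/2 (S = -5/2 + 325270 = 650535/2 ≈ 3.2527e+5)
S + g(100, 127) = 650535/2 + (127 + 100 + 3*I*√37) = 650535/2 + (227 + 3*I*√37) = 650989/2 + 3*I*√37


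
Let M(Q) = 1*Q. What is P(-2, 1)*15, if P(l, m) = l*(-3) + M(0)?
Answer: 90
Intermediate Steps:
M(Q) = Q
P(l, m) = -3*l (P(l, m) = l*(-3) + 0 = -3*l + 0 = -3*l)
P(-2, 1)*15 = -3*(-2)*15 = 6*15 = 90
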